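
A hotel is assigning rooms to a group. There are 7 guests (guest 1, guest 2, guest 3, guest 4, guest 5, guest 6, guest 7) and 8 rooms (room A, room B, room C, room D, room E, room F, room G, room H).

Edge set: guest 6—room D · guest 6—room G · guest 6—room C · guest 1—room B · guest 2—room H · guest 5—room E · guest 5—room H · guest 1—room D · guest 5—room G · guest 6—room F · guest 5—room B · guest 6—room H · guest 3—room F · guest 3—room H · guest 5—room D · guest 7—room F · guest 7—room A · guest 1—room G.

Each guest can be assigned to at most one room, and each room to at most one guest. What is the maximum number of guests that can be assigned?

6

One maximum matching: guest 1→room G, guest 2→room H, guest 3→room F, guest 5→room E, guest 6→room D, guest 7→room A.
The set {guest 4} has only 0 neighbours (∅), so by Hall's theorem at most 6 of the 7 guests can be matched.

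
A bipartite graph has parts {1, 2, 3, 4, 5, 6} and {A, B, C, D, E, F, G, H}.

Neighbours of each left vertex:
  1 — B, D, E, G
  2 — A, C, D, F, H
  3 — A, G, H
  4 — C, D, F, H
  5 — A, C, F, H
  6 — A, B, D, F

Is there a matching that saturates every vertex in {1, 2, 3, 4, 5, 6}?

Yes

For example, pair 1→E, 2→A, 3→G, 4→C, 5→F, 6→B.
Every left vertex is matched, so this matching saturates all of them.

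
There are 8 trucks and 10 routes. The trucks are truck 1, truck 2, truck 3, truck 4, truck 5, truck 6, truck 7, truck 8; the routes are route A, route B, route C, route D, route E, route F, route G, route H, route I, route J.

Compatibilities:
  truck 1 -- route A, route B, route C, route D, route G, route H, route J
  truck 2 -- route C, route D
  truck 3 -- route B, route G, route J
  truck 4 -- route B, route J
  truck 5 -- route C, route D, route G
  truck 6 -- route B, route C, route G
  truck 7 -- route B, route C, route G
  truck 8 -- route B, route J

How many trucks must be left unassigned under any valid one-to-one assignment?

2

One maximum matching: truck 1→route H, truck 2→route C, truck 3→route G, truck 4→route J, truck 5→route D, truck 6→route B.
The set {truck 2, truck 3, truck 4, truck 5, truck 6, truck 7, truck 8} has only 5 neighbours ({route B, route C, route D, route G, route J}), so by Hall's theorem at most 6 of the 8 trucks can be matched.
That matches 6 of the 8, leaving 2 unmatched; no matching can do better.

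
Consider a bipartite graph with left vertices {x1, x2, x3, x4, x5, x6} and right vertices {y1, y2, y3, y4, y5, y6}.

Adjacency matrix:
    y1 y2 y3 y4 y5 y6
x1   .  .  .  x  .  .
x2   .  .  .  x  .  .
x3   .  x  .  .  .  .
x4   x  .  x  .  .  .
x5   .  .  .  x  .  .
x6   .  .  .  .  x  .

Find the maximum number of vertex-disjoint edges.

4

A valid assignment of size 4: x1-y4, x3-y2, x4-y3, x6-y5.
The set {x1, x2, x5} has only 1 neighbour ({y4}), so by Hall's theorem at most 4 of the 6 left vertices can be matched.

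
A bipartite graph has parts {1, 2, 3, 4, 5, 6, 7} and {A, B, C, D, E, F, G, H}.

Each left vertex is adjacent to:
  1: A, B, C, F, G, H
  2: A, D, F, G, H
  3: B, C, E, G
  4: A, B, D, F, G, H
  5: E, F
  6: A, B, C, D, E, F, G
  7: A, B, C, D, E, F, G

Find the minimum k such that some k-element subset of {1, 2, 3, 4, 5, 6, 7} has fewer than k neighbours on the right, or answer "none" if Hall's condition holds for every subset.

A matching saturating every left vertex exists, for instance 1→C, 2→F, 3→B, 4→H, 5→E, 6→A, 7→G.
By Hall's marriage theorem, this means |N(S)| ≥ |S| for every subset S, so no violating subset exists.

none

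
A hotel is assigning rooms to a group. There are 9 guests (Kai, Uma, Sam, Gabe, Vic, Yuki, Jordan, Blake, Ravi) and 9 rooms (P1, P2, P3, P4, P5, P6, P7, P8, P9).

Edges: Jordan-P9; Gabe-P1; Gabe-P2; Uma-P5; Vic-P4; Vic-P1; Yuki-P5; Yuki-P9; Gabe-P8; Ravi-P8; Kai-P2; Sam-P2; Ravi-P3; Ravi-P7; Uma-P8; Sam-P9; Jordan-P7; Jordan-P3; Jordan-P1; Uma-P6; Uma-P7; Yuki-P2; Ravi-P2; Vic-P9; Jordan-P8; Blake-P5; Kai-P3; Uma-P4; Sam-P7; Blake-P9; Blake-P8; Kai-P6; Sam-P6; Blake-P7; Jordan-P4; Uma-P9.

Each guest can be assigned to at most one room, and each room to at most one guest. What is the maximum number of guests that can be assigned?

For example, pair Kai-P6, Uma-P8, Sam-P9, Gabe-P1, Vic-P4, Yuki-P2, Jordan-P3, Blake-P5, Ravi-P7.
This saturates every guest, so 9 is the maximum.

9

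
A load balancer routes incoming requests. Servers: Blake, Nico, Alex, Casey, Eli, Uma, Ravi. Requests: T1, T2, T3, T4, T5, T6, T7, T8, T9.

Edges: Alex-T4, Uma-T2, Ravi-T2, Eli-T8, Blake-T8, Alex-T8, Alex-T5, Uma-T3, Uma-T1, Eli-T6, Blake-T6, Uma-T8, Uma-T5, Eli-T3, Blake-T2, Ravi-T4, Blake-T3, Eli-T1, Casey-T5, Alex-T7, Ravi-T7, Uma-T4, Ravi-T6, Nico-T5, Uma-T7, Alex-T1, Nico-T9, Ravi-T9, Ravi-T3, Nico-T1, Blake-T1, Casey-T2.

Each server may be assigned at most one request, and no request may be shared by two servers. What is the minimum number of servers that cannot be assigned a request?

A valid assignment of size 7: Blake→T3, Nico→T9, Alex→T5, Casey→T2, Eli→T8, Uma→T4, Ravi→T7.
All 7 servers are matched, so no larger matching exists.
That matches 7 of the 7, leaving 0 unmatched; no matching can do better.

0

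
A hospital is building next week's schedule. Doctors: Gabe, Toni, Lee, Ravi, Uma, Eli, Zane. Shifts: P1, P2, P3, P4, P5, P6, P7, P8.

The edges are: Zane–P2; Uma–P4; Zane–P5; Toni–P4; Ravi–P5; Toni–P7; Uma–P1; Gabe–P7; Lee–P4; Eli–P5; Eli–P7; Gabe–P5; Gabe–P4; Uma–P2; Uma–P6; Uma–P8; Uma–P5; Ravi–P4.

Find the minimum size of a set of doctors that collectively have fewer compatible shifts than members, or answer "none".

Take S = {Gabe, Toni, Lee, Ravi}. Its neighbourhood is {P4, P5, P7}, so |N(S)| = 3 < |S| = 4.
Every subset of size less than 4 has at least as many neighbours as members, so 4 is the minimum.

4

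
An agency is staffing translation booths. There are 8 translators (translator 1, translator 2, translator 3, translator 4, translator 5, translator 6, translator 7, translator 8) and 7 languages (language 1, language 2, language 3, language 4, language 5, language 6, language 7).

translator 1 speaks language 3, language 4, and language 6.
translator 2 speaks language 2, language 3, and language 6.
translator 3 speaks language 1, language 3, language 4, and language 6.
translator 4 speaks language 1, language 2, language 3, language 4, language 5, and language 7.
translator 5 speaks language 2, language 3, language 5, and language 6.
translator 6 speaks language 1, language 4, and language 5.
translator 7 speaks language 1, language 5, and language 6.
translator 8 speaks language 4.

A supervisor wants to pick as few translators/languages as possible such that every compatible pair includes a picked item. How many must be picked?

A maximum matching has 7 edges (e.g. translator 1–language 3, translator 2–language 2, translator 3–language 4, translator 4–language 7, translator 5–language 5, translator 6–language 1, translator 7–language 6).
By König's theorem the minimum vertex cover has the same size. One such cover is {translator 4, language 1, language 2, language 3, language 4, language 5, language 6}.

7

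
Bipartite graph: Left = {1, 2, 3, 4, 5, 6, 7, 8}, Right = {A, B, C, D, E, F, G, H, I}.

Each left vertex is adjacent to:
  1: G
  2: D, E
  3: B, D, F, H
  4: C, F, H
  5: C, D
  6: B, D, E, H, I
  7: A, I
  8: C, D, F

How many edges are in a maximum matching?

One maximum matching: 1-G, 2-E, 3-B, 4-C, 5-D, 6-H, 7-I, 8-F.
All 8 left vertices are matched, so no larger matching exists.

8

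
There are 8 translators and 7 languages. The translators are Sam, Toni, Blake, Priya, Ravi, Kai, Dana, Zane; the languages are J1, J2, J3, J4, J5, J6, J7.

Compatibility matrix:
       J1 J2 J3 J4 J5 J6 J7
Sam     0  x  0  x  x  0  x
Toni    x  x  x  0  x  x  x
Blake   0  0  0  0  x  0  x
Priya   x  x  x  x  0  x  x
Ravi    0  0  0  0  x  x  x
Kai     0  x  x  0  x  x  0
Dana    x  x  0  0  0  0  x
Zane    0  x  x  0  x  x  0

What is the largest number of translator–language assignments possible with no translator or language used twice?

7

A valid assignment of size 7: Sam→J4, Toni→J2, Blake→J5, Priya→J1, Ravi→J6, Kai→J3, Dana→J7.
The set {Sam, Toni, Blake, Priya, Ravi, Kai, Dana, Zane} has only 7 neighbours ({J1, J2, J3, J4, J5, J6, J7}), so by Hall's theorem at most 7 of the 8 translators can be matched.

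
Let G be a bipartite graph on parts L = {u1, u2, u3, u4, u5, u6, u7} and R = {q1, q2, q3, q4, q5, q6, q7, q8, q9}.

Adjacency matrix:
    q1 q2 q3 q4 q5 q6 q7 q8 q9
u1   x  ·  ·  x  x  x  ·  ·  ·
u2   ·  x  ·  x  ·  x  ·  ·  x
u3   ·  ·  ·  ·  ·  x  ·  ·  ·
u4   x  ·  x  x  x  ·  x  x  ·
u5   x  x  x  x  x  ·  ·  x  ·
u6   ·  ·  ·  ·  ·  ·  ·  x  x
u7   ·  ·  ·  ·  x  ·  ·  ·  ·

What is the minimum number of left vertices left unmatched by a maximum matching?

0

For example, pair u1-q4, u2-q2, u3-q6, u4-q7, u5-q1, u6-q8, u7-q5.
This saturates every left vertex, so 7 is the maximum.
That matches 7 of the 7, leaving 0 unmatched; no matching can do better.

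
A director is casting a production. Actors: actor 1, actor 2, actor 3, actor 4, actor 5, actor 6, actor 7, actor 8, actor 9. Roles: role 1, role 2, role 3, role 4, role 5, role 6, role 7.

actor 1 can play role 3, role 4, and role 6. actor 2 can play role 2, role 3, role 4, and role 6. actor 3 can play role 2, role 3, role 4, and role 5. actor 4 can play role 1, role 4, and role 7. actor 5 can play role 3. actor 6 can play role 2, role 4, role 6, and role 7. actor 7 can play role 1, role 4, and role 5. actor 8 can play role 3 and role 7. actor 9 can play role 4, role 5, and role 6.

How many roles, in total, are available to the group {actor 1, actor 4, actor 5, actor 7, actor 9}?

6

The union of neighbours of {actor 1, actor 4, actor 5, actor 7, actor 9} is {role 1, role 3, role 4, role 5, role 6, role 7}, which has 6 elements.
Since |N(S)| = 6 ≥ |S| = 5, Hall's condition holds for this subset.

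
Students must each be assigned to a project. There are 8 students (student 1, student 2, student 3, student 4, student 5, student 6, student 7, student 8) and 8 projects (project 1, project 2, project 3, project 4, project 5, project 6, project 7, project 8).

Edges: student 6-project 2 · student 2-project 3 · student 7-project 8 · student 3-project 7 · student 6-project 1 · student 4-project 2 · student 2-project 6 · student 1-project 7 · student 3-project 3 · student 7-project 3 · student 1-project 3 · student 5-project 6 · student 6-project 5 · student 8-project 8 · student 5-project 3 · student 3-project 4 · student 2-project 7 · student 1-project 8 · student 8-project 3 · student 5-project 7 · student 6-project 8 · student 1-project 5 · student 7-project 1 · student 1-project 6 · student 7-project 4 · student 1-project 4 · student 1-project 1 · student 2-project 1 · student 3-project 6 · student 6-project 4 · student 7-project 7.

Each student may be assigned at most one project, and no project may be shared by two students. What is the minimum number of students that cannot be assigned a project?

0

A valid assignment of size 8: student 1→project 5, student 2→project 1, student 3→project 3, student 4→project 2, student 5→project 6, student 6→project 4, student 7→project 7, student 8→project 8.
All 8 students are matched, so no larger matching exists.
That matches 8 of the 8, leaving 0 unmatched; no matching can do better.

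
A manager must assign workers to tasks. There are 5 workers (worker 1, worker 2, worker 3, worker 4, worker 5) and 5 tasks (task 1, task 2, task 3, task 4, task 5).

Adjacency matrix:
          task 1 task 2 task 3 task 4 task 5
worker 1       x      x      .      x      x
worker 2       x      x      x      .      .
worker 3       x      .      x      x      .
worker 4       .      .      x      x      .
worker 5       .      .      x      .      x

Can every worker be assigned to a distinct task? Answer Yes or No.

For example, pair worker 1–task 2, worker 2–task 3, worker 3–task 1, worker 4–task 4, worker 5–task 5.
All 5 workers are covered.

Yes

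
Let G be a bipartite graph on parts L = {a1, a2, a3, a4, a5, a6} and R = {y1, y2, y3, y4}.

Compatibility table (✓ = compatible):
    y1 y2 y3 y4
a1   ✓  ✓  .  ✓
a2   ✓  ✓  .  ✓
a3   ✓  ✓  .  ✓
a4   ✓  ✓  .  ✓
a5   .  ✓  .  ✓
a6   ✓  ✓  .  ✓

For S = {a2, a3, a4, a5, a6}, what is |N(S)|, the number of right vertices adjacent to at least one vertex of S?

3

The union of neighbours of {a2, a3, a4, a5, a6} is {y1, y2, y4}, which has 3 elements.
Since |N(S)| = 3 < |S| = 5, Hall's condition fails for this subset.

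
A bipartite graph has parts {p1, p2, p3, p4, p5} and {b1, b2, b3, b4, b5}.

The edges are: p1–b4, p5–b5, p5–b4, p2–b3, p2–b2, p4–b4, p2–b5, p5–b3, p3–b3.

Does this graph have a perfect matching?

No

The set {p1, p4} has only 1 neighbour ({b4}), so by Hall's theorem at most 4 of the 5 left vertices can be matched.
Hence no matching covers every left vertex.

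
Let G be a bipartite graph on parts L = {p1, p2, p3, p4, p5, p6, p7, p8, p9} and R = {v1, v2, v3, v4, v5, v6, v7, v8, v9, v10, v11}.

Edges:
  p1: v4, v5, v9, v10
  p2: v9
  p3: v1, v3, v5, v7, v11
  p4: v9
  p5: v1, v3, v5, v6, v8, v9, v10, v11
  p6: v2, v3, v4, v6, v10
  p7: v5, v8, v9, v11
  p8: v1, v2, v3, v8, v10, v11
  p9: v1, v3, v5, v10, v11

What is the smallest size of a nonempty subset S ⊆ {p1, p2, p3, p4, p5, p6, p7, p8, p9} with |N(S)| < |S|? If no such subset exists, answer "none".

2

Take S = {p2, p4}. Its neighbourhood is {v9}, so |N(S)| = 1 < |S| = 2.
No single vertex violates Hall's condition since each has at least one neighbour, so 2 is the minimum.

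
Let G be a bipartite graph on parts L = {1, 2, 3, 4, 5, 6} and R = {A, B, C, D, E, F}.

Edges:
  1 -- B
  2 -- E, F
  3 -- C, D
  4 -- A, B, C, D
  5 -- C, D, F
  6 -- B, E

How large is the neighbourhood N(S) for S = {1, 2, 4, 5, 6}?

6

The union of neighbours of {1, 2, 4, 5, 6} is {A, B, C, D, E, F}, which has 6 elements.
Since |N(S)| = 6 ≥ |S| = 5, Hall's condition holds for this subset.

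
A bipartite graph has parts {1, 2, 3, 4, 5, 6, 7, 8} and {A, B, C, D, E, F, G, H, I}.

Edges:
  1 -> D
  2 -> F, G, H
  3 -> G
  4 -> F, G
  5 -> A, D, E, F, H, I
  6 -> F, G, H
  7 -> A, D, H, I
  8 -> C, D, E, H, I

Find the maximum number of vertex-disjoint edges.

7

One maximum matching: 1→D, 2→H, 3→G, 4→F, 5→A, 7→I, 8→E.
The set {2, 3, 4, 6} has only 3 neighbours ({F, G, H}), so by Hall's theorem at most 7 of the 8 left vertices can be matched.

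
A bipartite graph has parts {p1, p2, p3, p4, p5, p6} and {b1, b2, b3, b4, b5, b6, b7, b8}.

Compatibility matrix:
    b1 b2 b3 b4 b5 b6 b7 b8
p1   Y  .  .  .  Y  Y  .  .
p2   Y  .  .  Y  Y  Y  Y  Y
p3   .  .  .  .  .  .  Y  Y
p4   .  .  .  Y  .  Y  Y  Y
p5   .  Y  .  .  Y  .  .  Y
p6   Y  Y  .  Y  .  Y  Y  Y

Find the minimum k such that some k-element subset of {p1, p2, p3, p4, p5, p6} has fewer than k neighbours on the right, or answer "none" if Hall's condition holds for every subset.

none

A matching saturating every left vertex exists, for instance p1→b5, p2→b1, p3→b8, p4→b6, p5→b2, p6→b7.
By Hall's marriage theorem, this means |N(S)| ≥ |S| for every subset S, so no violating subset exists.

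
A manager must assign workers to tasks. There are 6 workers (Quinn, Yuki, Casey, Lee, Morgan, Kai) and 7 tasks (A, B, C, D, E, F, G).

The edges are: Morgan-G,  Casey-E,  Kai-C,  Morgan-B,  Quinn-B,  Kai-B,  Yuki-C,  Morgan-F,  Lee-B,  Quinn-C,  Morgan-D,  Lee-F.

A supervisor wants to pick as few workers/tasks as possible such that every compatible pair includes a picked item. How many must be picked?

5

The 5 edges Quinn–B, Yuki–C, Casey–E, Lee–F, Morgan–D form a matching, so any vertex cover needs at least 5 vertices (one per matched edge).
Conversely {Casey, Lee, Morgan, B, C} meets every edge and has exactly 5 vertices, so 5 is optimal.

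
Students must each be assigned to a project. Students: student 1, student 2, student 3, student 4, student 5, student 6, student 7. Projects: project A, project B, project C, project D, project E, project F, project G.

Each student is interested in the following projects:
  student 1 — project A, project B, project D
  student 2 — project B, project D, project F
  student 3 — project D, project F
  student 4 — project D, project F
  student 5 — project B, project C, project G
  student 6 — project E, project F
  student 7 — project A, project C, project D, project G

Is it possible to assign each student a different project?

One maximum matching: student 1→project A, student 2→project B, student 3→project D, student 4→project F, student 5→project G, student 6→project E, student 7→project C.
Every student is matched, so this is a perfect matching.

Yes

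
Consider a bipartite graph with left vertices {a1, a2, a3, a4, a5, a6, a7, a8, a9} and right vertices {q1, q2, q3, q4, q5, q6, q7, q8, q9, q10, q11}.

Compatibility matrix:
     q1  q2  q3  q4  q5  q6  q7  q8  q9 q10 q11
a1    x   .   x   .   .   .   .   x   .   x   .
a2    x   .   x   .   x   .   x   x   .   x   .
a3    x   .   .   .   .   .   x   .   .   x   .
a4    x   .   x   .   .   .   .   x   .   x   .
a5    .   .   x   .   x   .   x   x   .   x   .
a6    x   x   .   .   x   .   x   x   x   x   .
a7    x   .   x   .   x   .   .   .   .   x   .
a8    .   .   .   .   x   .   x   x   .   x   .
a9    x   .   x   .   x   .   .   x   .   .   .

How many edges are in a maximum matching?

7

One maximum matching: a1-q8, a2-q1, a3-q10, a4-q3, a5-q7, a6-q9, a7-q5.
The set {a1, a2, a3, a4, a5, a7, a8, a9} has only 6 neighbours ({q1, q10, q3, q5, q7, q8}), so by Hall's theorem at most 7 of the 9 left vertices can be matched.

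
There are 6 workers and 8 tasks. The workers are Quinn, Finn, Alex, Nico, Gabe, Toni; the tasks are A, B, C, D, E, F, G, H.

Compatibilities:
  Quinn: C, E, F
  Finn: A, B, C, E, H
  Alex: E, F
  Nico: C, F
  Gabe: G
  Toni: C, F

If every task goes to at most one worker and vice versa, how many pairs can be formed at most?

5

A valid assignment of size 5: Quinn→C, Finn→A, Alex→E, Nico→F, Gabe→G.
The set {Quinn, Alex, Nico, Toni} has only 3 neighbours ({C, E, F}), so by Hall's theorem at most 5 of the 6 workers can be matched.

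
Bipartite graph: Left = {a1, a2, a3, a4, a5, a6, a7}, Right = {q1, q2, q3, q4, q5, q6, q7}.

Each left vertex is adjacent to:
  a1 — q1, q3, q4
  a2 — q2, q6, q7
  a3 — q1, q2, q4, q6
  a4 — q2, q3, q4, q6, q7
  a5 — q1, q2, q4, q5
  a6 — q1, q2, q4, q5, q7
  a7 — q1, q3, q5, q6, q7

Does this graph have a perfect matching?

Yes

One maximum matching: a1-q3, a2-q2, a3-q1, a4-q4, a5-q5, a6-q7, a7-q6.
All 7 left vertices are covered.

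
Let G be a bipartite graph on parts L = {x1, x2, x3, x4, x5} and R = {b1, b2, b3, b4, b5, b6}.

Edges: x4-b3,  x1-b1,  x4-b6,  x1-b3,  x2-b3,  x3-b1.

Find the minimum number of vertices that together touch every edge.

3

The 3 edges x1–b1, x2–b3, x4–b6 form a matching, so any vertex cover needs at least 3 vertices (one per matched edge).
Conversely {x4, b1, b3} meets every edge and has exactly 3 vertices, so 3 is optimal.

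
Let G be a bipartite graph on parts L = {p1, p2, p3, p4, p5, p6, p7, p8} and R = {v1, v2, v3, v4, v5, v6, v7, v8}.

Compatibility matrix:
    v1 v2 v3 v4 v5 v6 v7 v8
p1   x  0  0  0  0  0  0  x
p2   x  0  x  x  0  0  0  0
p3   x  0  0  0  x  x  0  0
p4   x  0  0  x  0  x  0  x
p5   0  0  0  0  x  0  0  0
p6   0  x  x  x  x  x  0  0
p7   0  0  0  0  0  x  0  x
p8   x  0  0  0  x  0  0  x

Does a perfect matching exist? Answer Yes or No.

The set {p1, p3, p5, p7, p8} has only 4 neighbours ({v1, v5, v6, v8}), so by Hall's theorem at most 7 of the 8 left vertices can be matched.
Hence no matching covers every left vertex.

No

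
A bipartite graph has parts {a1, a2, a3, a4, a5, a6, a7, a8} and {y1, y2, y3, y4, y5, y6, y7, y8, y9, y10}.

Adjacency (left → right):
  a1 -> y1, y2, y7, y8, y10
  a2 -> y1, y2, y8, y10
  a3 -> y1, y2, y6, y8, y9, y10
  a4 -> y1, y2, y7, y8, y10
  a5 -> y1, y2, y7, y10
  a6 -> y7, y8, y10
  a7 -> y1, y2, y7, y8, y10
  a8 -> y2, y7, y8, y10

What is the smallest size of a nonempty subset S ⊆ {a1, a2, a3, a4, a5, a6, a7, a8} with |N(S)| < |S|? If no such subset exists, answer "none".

6

Take S = {a1, a2, a4, a5, a6, a7}. Its neighbourhood is {y1, y2, y7, y8, y10}, so |N(S)| = 5 < |S| = 6.
Every subset of size less than 6 has at least as many neighbours as members, so 6 is the minimum.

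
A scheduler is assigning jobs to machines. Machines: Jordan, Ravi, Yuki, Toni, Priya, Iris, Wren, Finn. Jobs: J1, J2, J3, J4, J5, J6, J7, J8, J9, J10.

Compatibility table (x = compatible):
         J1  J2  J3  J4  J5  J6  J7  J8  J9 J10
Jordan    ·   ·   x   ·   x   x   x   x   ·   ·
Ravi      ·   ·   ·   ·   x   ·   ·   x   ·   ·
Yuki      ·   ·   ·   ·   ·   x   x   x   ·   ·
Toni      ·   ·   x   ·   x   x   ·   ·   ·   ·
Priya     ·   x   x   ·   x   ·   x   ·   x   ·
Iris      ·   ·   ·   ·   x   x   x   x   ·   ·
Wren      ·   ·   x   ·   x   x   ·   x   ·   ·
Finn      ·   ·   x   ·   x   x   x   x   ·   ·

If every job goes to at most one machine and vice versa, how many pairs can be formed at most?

6

One maximum matching: Jordan–J3, Ravi–J8, Yuki–J7, Toni–J5, Priya–J9, Iris–J6.
The set {Jordan, Ravi, Yuki, Toni, Iris, Wren, Finn} has only 5 neighbours ({J3, J5, J6, J7, J8}), so by Hall's theorem at most 6 of the 8 machines can be matched.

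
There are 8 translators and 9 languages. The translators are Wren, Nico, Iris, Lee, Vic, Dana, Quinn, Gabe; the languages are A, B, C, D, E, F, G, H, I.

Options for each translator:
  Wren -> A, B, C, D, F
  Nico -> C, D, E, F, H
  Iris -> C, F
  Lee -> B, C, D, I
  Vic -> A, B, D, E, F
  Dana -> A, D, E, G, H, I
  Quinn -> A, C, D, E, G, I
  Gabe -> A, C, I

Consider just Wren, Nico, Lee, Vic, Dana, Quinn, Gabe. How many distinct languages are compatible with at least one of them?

The union of neighbours of {Wren, Nico, Lee, Vic, Dana, Quinn, Gabe} is {A, B, C, D, E, F, G, H, I}, which has 9 elements.
Since |N(S)| = 9 ≥ |S| = 7, Hall's condition holds for this subset.

9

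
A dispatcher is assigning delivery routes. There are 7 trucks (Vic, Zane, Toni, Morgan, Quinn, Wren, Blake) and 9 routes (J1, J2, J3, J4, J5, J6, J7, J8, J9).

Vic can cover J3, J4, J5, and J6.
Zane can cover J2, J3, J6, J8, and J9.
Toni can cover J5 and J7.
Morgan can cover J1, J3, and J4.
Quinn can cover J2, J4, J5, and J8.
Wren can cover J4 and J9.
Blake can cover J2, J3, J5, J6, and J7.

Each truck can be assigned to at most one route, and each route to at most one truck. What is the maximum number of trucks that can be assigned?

7

One maximum matching: Vic→J3, Zane→J9, Toni→J7, Morgan→J1, Quinn→J5, Wren→J4, Blake→J6.
This saturates every truck, so 7 is the maximum.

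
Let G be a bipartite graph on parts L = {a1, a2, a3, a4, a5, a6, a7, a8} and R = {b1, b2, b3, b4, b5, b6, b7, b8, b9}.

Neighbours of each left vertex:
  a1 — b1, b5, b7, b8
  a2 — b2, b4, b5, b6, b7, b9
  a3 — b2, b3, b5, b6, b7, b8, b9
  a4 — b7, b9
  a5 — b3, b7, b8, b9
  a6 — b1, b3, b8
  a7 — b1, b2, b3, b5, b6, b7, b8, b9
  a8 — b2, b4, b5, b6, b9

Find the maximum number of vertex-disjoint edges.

8

One maximum matching: a1-b8, a2-b4, a3-b7, a4-b9, a5-b3, a6-b1, a7-b6, a8-b5.
All 8 left vertices are matched, so no larger matching exists.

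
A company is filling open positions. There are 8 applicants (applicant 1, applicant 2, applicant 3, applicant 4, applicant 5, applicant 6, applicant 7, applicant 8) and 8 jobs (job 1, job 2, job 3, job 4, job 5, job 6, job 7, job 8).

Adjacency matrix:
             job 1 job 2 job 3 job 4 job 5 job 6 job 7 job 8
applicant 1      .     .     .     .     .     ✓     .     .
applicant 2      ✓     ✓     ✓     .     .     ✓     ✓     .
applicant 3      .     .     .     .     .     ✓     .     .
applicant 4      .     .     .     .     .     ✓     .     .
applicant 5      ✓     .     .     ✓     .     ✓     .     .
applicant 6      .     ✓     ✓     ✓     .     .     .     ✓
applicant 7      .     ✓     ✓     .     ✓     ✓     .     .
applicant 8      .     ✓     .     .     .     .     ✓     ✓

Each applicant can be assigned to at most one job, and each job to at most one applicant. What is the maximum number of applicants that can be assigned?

One maximum matching: applicant 1-job 6, applicant 2-job 7, applicant 5-job 1, applicant 6-job 4, applicant 7-job 5, applicant 8-job 2.
The set {applicant 1, applicant 3, applicant 4} has only 1 neighbour ({job 6}), so by Hall's theorem at most 6 of the 8 applicants can be matched.

6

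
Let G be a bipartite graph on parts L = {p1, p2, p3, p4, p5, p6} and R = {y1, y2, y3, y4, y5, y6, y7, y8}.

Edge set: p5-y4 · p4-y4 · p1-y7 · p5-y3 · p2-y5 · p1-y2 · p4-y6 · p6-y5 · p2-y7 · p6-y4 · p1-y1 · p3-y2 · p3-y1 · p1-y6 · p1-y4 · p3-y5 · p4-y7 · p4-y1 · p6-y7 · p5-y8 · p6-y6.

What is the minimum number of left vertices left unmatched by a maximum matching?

0

One maximum matching: p1–y6, p2–y5, p3–y2, p4–y1, p5–y3, p6–y7.
This saturates every left vertex, so 6 is the maximum.
That matches 6 of the 6, leaving 0 unmatched; no matching can do better.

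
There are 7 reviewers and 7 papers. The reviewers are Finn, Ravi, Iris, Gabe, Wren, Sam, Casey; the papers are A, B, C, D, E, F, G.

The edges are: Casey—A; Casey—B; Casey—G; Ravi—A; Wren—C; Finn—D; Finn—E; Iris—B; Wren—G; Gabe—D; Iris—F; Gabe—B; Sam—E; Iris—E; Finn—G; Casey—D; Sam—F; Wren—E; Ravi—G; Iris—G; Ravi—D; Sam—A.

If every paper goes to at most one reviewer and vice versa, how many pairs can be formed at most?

7

For example, pair Finn→G, Ravi→A, Iris→E, Gabe→D, Wren→C, Sam→F, Casey→B.
This saturates every reviewer, so 7 is the maximum.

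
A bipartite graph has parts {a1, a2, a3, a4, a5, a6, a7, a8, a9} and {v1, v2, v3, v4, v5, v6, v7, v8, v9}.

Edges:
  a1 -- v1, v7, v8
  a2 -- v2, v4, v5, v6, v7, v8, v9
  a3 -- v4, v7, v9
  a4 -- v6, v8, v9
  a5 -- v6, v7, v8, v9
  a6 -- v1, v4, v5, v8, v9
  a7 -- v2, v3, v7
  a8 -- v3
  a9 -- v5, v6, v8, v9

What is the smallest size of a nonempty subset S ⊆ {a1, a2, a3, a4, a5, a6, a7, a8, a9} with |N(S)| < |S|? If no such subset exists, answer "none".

none

A matching saturating every left vertex exists, for instance a1→v1, a2→v8, a3→v4, a4→v9, a5→v7, a6→v5, a7→v2, a8→v3, a9→v6.
By Hall's marriage theorem, this means |N(S)| ≥ |S| for every subset S, so no violating subset exists.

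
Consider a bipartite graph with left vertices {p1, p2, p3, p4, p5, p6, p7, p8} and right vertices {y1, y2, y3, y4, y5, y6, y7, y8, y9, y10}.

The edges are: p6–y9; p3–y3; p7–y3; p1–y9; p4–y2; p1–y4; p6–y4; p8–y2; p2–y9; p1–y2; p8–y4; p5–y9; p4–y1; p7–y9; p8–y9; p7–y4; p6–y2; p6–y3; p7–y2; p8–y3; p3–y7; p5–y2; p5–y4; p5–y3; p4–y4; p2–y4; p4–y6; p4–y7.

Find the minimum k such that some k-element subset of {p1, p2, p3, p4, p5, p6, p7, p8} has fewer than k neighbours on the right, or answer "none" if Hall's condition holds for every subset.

Take S = {p1, p2, p5, p6, p7}. Its neighbourhood is {y2, y3, y4, y9}, so |N(S)| = 4 < |S| = 5.
Every subset of size less than 5 has at least as many neighbours as members, so 5 is the minimum.

5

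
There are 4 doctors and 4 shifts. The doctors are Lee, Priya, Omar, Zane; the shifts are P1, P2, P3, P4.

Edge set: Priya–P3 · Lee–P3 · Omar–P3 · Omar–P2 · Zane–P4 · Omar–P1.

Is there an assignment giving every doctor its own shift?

The set {Lee, Priya} has only 1 neighbour ({P3}), so by Hall's theorem at most 3 of the 4 doctors can be matched.
Hence no matching covers every doctor.

No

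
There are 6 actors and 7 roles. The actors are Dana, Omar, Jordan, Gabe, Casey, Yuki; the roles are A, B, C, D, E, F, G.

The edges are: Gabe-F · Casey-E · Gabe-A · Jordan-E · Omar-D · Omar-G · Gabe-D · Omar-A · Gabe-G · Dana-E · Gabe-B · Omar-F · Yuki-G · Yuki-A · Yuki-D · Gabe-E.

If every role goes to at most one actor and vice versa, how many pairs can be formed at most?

For example, pair Dana–E, Omar–F, Gabe–A, Yuki–G.
The set {Dana, Jordan, Casey} has only 1 neighbour ({E}), so by Hall's theorem at most 4 of the 6 actors can be matched.

4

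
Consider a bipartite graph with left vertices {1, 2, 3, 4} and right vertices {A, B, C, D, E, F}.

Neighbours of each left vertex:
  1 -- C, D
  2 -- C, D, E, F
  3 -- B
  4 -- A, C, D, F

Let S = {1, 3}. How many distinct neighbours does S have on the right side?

3

The union of neighbours of {1, 3} is {B, C, D}, which has 3 elements.
Since |N(S)| = 3 ≥ |S| = 2, Hall's condition holds for this subset.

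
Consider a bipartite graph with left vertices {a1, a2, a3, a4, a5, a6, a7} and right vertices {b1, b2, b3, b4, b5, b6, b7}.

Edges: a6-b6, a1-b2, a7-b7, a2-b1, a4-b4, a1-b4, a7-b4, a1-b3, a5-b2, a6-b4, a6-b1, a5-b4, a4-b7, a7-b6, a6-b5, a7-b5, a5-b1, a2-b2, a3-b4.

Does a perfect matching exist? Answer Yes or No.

For example, pair a1-b3, a2-b1, a3-b4, a4-b7, a5-b2, a6-b6, a7-b5.
All 7 left vertices are covered.

Yes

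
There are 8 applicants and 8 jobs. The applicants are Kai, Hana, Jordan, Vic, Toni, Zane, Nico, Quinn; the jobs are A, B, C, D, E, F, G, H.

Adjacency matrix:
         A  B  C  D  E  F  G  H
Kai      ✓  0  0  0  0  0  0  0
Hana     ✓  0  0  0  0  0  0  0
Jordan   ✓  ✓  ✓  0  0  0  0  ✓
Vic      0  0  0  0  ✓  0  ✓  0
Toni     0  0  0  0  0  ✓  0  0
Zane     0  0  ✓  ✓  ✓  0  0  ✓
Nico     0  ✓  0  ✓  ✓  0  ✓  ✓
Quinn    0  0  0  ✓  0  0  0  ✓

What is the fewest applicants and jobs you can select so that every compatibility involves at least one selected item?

7

A maximum matching has 7 edges (e.g. Kai–A, Jordan–B, Vic–E, Toni–F, Zane–C, Nico–G, Quinn–D).
By König's theorem the minimum vertex cover has the same size. One such cover is {Jordan, Vic, Toni, Zane, Nico, Quinn, A}.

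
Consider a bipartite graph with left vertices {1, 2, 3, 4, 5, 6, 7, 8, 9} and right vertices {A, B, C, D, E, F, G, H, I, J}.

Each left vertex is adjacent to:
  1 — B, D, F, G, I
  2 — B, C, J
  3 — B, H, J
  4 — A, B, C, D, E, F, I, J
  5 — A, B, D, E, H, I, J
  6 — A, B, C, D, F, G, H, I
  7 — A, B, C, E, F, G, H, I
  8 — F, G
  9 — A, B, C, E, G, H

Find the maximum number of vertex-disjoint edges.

9

A valid assignment of size 9: 1-B, 2-C, 3-J, 4-D, 5-E, 6-H, 7-A, 8-F, 9-G.
This saturates every left vertex, so 9 is the maximum.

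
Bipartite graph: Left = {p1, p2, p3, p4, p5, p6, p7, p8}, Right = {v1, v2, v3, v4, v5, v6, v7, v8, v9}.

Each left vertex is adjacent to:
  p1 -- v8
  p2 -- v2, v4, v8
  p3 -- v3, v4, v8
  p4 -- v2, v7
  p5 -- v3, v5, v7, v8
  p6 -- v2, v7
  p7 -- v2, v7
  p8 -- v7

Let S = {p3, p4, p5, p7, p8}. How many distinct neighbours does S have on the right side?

The union of neighbours of {p3, p4, p5, p7, p8} is {v2, v3, v4, v5, v7, v8}, which has 6 elements.
Since |N(S)| = 6 ≥ |S| = 5, Hall's condition holds for this subset.

6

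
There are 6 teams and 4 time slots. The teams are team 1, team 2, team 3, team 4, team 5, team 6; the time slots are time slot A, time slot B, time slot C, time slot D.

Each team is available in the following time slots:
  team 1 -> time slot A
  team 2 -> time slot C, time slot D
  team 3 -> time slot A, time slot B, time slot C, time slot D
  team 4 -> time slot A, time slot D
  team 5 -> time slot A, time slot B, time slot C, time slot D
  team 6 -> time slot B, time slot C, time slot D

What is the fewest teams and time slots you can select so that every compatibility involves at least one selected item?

4

A maximum matching has 4 edges (e.g. team 1–time slot A, team 2–time slot C, team 3–time slot B, team 4–time slot D).
By König's theorem the minimum vertex cover has the same size. One such cover is {time slot A, time slot B, time slot C, time slot D}.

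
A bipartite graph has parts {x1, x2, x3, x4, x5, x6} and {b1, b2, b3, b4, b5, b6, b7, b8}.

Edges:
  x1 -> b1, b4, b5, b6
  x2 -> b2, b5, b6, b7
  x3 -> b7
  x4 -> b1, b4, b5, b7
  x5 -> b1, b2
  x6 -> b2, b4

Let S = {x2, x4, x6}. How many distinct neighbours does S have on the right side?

6

The union of neighbours of {x2, x4, x6} is {b1, b2, b4, b5, b6, b7}, which has 6 elements.
Since |N(S)| = 6 ≥ |S| = 3, Hall's condition holds for this subset.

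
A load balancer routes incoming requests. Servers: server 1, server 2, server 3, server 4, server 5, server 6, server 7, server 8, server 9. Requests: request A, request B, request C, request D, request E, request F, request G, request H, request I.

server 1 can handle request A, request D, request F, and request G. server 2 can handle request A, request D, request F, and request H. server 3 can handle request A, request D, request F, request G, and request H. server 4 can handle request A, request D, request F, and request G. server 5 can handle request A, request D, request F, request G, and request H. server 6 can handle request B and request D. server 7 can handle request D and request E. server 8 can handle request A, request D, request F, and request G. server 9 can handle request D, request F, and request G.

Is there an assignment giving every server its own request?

The set {server 1, server 2, server 3, server 4, server 5, server 8, server 9} has only 5 neighbours ({request A, request D, request F, request G, request H}), so by Hall's theorem at most 7 of the 9 servers can be matched.
Hence no matching covers every server.

No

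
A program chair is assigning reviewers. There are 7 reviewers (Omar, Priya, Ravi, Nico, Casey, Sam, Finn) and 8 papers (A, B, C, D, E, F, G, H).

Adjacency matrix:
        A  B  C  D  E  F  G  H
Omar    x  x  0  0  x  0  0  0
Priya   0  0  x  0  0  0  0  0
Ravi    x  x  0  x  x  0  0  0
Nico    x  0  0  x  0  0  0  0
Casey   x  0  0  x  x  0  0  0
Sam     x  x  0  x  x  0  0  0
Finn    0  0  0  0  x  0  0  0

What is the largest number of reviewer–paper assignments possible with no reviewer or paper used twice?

5

One maximum matching: Omar-B, Priya-C, Ravi-D, Nico-A, Casey-E.
The set {Omar, Ravi, Nico, Casey, Sam, Finn} has only 4 neighbours ({A, B, D, E}), so by Hall's theorem at most 5 of the 7 reviewers can be matched.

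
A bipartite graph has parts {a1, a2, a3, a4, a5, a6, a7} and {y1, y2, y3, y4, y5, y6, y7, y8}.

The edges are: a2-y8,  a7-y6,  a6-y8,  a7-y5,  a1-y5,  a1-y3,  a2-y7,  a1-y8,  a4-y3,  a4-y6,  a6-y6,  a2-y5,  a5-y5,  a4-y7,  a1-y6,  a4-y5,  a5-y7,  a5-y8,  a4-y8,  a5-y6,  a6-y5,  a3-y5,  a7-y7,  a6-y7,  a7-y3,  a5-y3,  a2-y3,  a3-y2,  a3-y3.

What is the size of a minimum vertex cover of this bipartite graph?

6

A maximum matching has 6 edges (e.g. a1–y8, a2–y5, a3–y2, a4–y6, a5–y3, a6–y7).
By König's theorem the minimum vertex cover has the same size. One such cover is {a3, y3, y5, y6, y7, y8}.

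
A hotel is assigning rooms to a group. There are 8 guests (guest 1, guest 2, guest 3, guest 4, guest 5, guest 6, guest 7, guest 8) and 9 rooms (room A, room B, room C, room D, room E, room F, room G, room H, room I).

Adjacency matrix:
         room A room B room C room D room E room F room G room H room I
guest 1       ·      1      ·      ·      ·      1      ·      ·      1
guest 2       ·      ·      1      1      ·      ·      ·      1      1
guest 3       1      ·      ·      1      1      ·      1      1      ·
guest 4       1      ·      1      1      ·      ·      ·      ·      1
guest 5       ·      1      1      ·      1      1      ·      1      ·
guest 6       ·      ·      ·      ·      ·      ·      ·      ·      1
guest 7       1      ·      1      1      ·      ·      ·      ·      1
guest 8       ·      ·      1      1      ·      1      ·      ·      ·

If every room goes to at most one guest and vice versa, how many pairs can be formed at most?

For example, pair guest 1-room B, guest 2-room H, guest 3-room E, guest 4-room A, guest 5-room F, guest 6-room I, guest 7-room C, guest 8-room D.
This saturates every guest, so 8 is the maximum.

8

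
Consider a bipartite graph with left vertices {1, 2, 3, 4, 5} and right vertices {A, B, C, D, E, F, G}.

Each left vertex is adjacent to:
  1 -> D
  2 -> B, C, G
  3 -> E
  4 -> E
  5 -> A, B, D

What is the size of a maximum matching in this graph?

A valid assignment of size 4: 1-D, 2-C, 3-E, 5-B.
The set {3, 4} has only 1 neighbour ({E}), so by Hall's theorem at most 4 of the 5 left vertices can be matched.

4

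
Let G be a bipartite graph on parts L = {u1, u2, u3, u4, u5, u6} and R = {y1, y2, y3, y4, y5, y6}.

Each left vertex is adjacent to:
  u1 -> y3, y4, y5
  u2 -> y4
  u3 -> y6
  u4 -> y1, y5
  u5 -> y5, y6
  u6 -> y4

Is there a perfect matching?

No

The set {u2, u6} has only 1 neighbour ({y4}), so by Hall's theorem at most 5 of the 6 left vertices can be matched.
Hence no matching covers every left vertex.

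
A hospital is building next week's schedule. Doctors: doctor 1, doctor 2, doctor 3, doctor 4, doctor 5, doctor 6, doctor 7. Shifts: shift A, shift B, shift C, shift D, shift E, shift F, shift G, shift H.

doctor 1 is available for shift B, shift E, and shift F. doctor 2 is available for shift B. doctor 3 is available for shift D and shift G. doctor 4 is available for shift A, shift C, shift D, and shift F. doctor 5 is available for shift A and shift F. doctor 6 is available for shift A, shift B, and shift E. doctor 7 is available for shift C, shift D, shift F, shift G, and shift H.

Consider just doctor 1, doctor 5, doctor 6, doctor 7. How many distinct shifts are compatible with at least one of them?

8

The union of neighbours of {doctor 1, doctor 5, doctor 6, doctor 7} is {shift A, shift B, shift C, shift D, shift E, shift F, shift G, shift H}, which has 8 elements.
Since |N(S)| = 8 ≥ |S| = 4, Hall's condition holds for this subset.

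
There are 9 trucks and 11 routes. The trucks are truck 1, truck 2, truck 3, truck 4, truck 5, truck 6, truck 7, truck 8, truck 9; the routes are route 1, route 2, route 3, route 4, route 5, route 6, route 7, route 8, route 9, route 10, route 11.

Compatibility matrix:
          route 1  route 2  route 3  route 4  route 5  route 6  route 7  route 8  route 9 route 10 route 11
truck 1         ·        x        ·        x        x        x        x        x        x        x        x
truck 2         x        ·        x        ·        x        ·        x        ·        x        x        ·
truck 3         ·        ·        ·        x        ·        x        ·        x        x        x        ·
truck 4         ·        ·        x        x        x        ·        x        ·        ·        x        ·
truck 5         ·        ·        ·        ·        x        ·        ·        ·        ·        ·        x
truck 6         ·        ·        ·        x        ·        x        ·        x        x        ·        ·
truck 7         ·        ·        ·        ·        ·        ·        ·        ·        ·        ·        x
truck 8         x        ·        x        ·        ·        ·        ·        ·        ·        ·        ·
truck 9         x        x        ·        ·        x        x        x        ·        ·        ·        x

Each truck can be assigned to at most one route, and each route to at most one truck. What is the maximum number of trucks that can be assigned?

For example, pair truck 1→route 4, truck 2→route 3, truck 3→route 9, truck 4→route 7, truck 5→route 5, truck 6→route 6, truck 7→route 11, truck 8→route 1, truck 9→route 2.
This saturates every truck, so 9 is the maximum.

9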